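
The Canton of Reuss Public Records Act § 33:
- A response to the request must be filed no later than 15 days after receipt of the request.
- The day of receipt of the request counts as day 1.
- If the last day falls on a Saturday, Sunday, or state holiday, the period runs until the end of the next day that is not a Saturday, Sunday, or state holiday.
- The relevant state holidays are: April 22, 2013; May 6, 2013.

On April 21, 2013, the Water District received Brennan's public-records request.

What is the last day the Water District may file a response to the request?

May 7, 2013

Counting April 21, 2013 as day 1, day 15 is May 5, 2013.
May 5, 2013 is Sunday; May 6, 2013 is a listed holiday. The next qualifying day is May 7, 2013.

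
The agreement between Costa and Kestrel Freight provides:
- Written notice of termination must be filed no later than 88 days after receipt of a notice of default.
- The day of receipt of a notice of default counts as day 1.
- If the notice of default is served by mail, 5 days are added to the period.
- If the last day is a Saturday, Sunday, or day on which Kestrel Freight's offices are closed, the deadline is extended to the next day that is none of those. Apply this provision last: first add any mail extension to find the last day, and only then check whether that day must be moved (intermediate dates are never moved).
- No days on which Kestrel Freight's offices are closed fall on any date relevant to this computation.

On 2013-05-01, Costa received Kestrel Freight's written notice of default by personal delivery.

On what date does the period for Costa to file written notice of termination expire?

July 29, 2013

Counting 2013-05-01 as day 1, day 88 is July 27, 2013.
Service was not by mail, so no mail extension applies.
July 27, 2013 is Saturday; July 28, 2013 is Sunday. The next qualifying day is July 29, 2013.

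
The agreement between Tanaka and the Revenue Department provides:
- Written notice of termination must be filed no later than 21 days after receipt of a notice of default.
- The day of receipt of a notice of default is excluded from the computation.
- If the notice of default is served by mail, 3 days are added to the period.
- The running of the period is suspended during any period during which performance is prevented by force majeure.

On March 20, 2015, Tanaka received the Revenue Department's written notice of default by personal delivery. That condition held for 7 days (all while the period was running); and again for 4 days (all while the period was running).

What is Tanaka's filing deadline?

April 21, 2015

21 days after March 20, 2015 is April 10, 2015.
Service was not by mail, so no mail extension applies.
Tolling adds 7 days: April 10, 2015 + 7 days = April 17, 2015.
Tolling adds 4 days: April 17, 2015 + 4 days = April 21, 2015.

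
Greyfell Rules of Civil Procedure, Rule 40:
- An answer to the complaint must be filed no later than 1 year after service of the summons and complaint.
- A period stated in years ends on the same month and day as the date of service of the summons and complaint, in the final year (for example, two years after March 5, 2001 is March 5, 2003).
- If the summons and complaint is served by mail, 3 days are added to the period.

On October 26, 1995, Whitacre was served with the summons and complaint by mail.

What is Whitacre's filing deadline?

1 year after October 26, 1995 is October 26, 1996.
Service was by mail, adding 3 days: October 26, 1996 + 3 days = October 29, 1996.

October 29, 1996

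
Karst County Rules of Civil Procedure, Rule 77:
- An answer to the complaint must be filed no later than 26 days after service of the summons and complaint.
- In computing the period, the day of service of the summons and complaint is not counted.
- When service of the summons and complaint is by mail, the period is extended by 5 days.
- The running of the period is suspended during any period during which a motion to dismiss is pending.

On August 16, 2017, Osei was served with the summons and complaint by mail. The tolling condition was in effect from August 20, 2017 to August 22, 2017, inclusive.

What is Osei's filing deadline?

26 days after August 16, 2017 is September 11, 2017.
Service was by mail, adding 5 days: September 11, 2017 + 5 days = September 16, 2017.
From August 20, 2017 through August 22, 2017 inclusive is 3 days; tolling adds 3 days: September 16, 2017 + 3 days = September 19, 2017.

September 19, 2017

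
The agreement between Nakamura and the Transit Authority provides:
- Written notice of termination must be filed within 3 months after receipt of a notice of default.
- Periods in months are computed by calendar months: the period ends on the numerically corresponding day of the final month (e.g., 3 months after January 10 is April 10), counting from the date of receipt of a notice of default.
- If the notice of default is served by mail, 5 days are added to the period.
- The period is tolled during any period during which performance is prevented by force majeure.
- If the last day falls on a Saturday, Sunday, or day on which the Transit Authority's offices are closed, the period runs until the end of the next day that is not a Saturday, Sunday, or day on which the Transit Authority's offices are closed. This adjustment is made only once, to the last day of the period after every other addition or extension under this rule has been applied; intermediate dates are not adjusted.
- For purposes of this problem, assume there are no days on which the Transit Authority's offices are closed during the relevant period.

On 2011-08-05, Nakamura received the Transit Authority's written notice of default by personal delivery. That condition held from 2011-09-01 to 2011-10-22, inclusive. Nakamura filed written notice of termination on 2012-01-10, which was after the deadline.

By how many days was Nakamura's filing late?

14 days

3 months after 2011-08-05 is November 5, 2011.
Service was not by mail, so no mail extension applies.
From September 1, 2011 through October 22, 2011 inclusive is 52 days; tolling adds 52 days: November 5, 2011 + 52 days = December 27, 2011.
December 27, 2011 is a Tuesday and not a day on which the Transit Authority's offices are closed, so no extension applies.
The deadline is December 27, 2011; from December 27, 2011 to January 10, 2012 is 14 days.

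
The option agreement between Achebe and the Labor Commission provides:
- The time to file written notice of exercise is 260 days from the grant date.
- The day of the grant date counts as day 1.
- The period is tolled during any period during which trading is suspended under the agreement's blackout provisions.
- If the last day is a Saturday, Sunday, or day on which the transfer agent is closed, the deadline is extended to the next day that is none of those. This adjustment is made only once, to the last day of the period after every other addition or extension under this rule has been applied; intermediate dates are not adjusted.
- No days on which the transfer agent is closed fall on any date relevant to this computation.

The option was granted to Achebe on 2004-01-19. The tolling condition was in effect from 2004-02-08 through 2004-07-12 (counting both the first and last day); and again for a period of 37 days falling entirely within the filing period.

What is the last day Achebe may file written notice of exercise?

Counting 2004-01-19 as day 1, day 260 is October 4, 2004.
From February 8, 2004 through July 12, 2004 inclusive is 156 days; tolling adds 156 days: October 4, 2004 + 156 days = March 9, 2005.
Tolling adds 37 days: March 9, 2005 + 37 days = April 15, 2005.
April 15, 2005 is a Friday and not a day on which the transfer agent is closed, so no extension applies.

April 15, 2005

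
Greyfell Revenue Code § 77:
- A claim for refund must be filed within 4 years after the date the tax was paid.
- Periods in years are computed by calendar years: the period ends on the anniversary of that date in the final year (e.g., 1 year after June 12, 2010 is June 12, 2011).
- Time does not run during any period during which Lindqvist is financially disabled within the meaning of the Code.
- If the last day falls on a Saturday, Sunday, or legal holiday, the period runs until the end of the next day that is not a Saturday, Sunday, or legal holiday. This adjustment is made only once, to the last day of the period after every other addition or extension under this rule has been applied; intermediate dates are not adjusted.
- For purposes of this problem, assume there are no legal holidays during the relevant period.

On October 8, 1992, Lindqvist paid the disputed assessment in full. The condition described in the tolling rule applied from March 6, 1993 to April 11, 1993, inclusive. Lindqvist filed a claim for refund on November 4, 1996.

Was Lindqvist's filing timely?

4 years after October 8, 1992 is October 8, 1996.
From March 6, 1993 through April 11, 1993 inclusive is 37 days; tolling adds 37 days: October 8, 1996 + 37 days = November 14, 1996.
November 14, 1996 is a Thursday and not a legal holiday, so no extension applies.
The deadline is November 14, 1996; the filing on November 4, 1996 is on or before that date.

Yes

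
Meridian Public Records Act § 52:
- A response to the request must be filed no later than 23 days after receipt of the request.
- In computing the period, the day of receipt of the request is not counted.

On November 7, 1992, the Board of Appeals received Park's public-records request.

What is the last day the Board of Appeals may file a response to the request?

23 days after November 7, 1992 is November 30, 1992.

November 30, 1992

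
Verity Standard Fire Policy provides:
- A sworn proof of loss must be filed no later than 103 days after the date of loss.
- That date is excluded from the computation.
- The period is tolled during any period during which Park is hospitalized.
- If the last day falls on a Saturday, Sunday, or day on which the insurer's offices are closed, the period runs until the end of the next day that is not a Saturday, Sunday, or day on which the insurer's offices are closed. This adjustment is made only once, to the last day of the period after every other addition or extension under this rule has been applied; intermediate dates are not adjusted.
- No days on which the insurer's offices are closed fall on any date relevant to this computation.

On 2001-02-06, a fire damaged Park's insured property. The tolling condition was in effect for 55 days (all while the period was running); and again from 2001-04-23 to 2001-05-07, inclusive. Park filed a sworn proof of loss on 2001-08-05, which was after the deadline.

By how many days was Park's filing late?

103 days after 2001-02-06 is May 20, 2001.
Tolling adds 55 days: May 20, 2001 + 55 days = July 14, 2001.
From April 23, 2001 through May 7, 2001 inclusive is 15 days; tolling adds 15 days: July 14, 2001 + 15 days = July 29, 2001.
July 29, 2001 is Sunday. The next qualifying day is July 30, 2001.
The deadline is July 30, 2001; from July 30, 2001 to August 5, 2001 is 6 days.

6 days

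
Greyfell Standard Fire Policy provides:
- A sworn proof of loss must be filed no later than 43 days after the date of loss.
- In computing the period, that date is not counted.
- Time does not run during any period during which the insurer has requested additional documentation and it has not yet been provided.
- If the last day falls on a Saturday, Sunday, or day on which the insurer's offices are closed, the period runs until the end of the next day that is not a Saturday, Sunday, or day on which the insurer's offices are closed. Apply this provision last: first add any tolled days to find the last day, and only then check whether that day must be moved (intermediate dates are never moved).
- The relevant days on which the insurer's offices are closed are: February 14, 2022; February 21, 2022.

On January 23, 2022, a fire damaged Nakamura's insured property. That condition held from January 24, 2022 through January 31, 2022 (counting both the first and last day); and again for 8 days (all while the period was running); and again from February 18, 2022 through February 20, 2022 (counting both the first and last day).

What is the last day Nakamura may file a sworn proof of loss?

43 days after January 23, 2022 is March 7, 2022.
From January 24, 2022 through January 31, 2022 inclusive is 8 days; tolling adds 8 days: March 7, 2022 + 8 days = March 15, 2022.
Tolling adds 8 days: March 15, 2022 + 8 days = March 23, 2022.
From February 18, 2022 through February 20, 2022 inclusive is 3 days; tolling adds 3 days: March 23, 2022 + 3 days = March 26, 2022.
March 26, 2022 is Saturday; March 27, 2022 is Sunday. The next qualifying day is March 28, 2022.

March 28, 2022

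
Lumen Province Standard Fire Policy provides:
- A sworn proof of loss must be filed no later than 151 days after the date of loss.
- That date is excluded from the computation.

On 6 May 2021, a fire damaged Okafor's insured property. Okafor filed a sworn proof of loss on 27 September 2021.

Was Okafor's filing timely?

151 days after 6 May 2021 is October 4, 2021.
The deadline is October 4, 2021; the filing on September 27, 2021 is on or before that date.

Yes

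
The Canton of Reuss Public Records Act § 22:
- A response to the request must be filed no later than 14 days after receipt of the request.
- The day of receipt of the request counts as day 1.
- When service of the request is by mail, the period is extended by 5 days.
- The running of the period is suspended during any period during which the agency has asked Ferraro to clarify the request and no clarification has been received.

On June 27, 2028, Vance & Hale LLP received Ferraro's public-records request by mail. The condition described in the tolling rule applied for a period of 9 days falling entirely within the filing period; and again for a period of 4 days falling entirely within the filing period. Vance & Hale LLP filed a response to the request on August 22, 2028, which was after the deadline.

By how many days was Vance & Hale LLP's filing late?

Counting June 27, 2028 as day 1, day 14 is July 10, 2028.
Service was by mail, adding 5 days: July 10, 2028 + 5 days = July 15, 2028.
Tolling adds 9 days: July 15, 2028 + 9 days = July 24, 2028.
Tolling adds 4 days: July 24, 2028 + 4 days = July 28, 2028.
The deadline is July 28, 2028; from July 28, 2028 to August 22, 2028 is 25 days.

25 days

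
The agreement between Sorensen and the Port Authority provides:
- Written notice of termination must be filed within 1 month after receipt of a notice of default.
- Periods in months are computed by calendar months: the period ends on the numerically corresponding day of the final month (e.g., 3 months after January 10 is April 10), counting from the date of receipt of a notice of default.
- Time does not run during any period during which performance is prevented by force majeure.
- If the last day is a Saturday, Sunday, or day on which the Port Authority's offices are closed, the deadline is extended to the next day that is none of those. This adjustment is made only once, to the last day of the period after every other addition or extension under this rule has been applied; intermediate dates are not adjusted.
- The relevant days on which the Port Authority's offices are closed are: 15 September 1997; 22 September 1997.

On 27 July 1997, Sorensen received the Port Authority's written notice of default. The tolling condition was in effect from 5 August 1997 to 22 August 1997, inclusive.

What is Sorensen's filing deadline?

September 16, 1997

1 month after 27 July 1997 is August 27, 1997.
From August 5, 1997 through August 22, 1997 inclusive is 18 days; tolling adds 18 days: August 27, 1997 + 18 days = September 14, 1997.
September 14, 1997 is Sunday; September 15, 1997 is a listed holiday. The next qualifying day is September 16, 1997.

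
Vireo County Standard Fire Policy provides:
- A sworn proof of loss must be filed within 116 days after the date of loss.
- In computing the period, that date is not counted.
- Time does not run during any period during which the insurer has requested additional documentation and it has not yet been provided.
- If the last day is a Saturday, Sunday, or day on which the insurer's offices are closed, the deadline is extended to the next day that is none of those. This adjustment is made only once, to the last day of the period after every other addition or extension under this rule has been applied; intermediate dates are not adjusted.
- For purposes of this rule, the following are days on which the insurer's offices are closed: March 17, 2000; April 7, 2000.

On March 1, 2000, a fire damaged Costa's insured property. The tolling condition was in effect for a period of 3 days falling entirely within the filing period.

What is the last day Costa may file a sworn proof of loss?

116 days after March 1, 2000 is June 25, 2000.
Tolling adds 3 days: June 25, 2000 + 3 days = June 28, 2000.
June 28, 2000 is a Wednesday and not a day on which the insurer's offices are closed, so no extension applies.

June 28, 2000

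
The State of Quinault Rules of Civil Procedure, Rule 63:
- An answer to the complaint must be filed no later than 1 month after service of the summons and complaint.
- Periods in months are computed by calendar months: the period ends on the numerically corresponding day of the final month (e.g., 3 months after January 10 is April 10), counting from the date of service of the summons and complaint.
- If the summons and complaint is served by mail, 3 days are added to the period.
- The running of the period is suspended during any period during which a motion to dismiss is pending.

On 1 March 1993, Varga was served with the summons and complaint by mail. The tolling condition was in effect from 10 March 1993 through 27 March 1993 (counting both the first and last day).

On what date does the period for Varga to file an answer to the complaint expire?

April 22, 1993

1 month after 1 March 1993 is April 1, 1993.
Service was by mail, adding 3 days: April 1, 1993 + 3 days = April 4, 1993.
From March 10, 1993 through March 27, 1993 inclusive is 18 days; tolling adds 18 days: April 4, 1993 + 18 days = April 22, 1993.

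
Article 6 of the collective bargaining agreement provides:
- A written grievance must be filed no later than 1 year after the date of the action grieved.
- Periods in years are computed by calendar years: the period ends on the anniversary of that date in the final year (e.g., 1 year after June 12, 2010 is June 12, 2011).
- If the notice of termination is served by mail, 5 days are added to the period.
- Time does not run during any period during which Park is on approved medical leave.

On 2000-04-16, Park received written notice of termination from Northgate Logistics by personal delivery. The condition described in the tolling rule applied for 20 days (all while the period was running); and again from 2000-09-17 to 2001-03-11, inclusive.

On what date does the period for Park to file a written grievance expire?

1 year after 2000-04-16 is April 16, 2001.
Service was not by mail, so no mail extension applies.
Tolling adds 20 days: April 16, 2001 + 20 days = May 6, 2001.
From September 17, 2000 through March 11, 2001 inclusive is 176 days; tolling adds 176 days: May 6, 2001 + 176 days = October 29, 2001.

October 29, 2001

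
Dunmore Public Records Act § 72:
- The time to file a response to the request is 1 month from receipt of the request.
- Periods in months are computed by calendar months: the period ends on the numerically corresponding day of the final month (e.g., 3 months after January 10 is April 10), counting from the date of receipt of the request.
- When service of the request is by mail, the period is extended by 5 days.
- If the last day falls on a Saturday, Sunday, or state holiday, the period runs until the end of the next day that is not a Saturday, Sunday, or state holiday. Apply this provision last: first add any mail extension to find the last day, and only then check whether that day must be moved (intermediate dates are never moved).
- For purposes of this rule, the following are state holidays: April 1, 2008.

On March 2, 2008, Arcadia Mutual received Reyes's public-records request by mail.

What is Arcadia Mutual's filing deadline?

April 7, 2008

1 month after March 2, 2008 is April 2, 2008.
Service was by mail, adding 5 days: April 2, 2008 + 5 days = April 7, 2008.
April 7, 2008 is a Monday and not a state holiday, so no extension applies.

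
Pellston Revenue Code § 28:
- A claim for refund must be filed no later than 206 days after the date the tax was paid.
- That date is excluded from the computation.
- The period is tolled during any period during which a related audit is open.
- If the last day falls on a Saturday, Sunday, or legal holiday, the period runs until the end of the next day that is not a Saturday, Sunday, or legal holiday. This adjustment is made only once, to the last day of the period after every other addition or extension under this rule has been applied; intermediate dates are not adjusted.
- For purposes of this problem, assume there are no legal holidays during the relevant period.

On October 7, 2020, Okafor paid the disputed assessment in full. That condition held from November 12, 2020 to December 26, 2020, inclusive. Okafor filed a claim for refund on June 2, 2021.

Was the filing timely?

Yes

206 days after October 7, 2020 is May 1, 2021.
From November 12, 2020 through December 26, 2020 inclusive is 45 days; tolling adds 45 days: May 1, 2021 + 45 days = June 15, 2021.
June 15, 2021 is a Tuesday and not a legal holiday, so no extension applies.
The deadline is June 15, 2021; the filing on June 2, 2021 is on or before that date.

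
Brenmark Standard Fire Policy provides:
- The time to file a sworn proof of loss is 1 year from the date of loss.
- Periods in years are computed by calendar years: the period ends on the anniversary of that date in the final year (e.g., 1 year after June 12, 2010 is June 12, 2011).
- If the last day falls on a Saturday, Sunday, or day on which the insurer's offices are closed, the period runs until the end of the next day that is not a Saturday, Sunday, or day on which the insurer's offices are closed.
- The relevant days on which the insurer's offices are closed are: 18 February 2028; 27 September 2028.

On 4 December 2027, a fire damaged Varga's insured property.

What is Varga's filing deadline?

1 year after 4 December 2027 is December 4, 2028.
December 4, 2028 is a Monday and not a day on which the insurer's offices are closed, so no extension applies.

December 4, 2028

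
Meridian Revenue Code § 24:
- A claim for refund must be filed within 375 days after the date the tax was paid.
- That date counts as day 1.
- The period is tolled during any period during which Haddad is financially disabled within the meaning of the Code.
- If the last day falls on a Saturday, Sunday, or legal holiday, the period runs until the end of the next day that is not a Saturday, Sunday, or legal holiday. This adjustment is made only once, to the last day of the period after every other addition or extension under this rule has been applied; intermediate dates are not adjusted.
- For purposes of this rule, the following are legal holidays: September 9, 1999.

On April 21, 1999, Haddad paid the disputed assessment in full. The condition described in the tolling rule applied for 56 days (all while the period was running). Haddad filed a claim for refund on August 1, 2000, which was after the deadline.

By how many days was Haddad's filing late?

Counting April 21, 1999 as day 1, day 375 is April 29, 2000.
Tolling adds 56 days: April 29, 2000 + 56 days = June 24, 2000.
June 24, 2000 is Saturday; June 25, 2000 is Sunday. The next qualifying day is June 26, 2000.
The deadline is June 26, 2000; from June 26, 2000 to August 1, 2000 is 36 days.

36 days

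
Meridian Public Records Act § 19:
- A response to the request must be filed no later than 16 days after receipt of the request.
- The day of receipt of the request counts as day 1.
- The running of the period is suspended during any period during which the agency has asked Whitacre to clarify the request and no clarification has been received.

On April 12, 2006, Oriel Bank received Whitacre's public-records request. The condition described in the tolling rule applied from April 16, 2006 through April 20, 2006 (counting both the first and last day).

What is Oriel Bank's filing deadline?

Counting April 12, 2006 as day 1, day 16 is April 27, 2006.
From April 16, 2006 through April 20, 2006 inclusive is 5 days; tolling adds 5 days: April 27, 2006 + 5 days = May 2, 2006.

May 2, 2006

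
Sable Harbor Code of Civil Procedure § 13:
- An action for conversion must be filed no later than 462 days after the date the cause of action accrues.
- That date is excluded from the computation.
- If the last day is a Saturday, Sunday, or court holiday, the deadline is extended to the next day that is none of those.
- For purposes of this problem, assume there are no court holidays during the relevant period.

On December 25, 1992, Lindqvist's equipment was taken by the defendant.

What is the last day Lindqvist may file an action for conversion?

April 1, 1994

462 days after December 25, 1992 is April 1, 1994.
April 1, 1994 is a Friday and not a court holiday, so no extension applies.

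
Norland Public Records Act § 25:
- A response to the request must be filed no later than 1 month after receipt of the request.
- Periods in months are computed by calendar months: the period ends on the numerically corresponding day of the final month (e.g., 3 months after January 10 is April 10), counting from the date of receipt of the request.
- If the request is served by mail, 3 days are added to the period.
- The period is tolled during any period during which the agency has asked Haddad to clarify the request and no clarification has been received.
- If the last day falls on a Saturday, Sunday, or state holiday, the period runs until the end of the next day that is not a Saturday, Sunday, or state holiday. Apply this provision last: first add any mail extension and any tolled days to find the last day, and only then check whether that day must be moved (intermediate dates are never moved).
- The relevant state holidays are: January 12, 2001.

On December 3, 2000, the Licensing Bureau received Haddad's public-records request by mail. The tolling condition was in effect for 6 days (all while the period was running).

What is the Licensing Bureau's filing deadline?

January 15, 2001

1 month after December 3, 2000 is January 3, 2001.
Service was by mail, adding 3 days: January 3, 2001 + 3 days = January 6, 2001.
Tolling adds 6 days: January 6, 2001 + 6 days = January 12, 2001.
January 12, 2001 is a listed holiday; January 13, 2001 is Saturday; January 14, 2001 is Sunday. The next qualifying day is January 15, 2001.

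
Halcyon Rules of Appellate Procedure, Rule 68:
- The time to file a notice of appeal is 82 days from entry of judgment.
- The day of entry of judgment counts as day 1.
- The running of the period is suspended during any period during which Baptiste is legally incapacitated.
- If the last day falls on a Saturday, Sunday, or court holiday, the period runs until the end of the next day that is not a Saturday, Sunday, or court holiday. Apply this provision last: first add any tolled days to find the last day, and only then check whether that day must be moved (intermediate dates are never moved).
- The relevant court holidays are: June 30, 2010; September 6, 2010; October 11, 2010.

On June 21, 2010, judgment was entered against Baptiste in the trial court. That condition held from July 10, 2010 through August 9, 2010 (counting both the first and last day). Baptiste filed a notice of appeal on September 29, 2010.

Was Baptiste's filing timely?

Counting June 21, 2010 as day 1, day 82 is September 10, 2010.
From July 10, 2010 through August 9, 2010 inclusive is 31 days; tolling adds 31 days: September 10, 2010 + 31 days = October 11, 2010.
October 11, 2010 is a listed holiday. The next qualifying day is October 12, 2010.
The deadline is October 12, 2010; the filing on September 29, 2010 is on or before that date.

Yes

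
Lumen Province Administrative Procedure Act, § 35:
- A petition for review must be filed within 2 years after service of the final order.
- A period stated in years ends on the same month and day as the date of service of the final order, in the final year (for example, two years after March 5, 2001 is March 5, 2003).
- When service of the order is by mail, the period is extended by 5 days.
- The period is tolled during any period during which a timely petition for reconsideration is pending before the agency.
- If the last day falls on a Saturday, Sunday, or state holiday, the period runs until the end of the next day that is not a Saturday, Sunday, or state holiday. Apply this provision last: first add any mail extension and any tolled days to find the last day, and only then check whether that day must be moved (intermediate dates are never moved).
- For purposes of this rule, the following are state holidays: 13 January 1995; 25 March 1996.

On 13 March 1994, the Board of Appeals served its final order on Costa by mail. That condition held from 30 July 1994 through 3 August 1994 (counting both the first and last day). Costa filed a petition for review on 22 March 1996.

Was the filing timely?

2 years after 13 March 1994 is March 13, 1996.
Service was by mail, adding 5 days: March 13, 1996 + 5 days = March 18, 1996.
From July 30, 1994 through August 3, 1994 inclusive is 5 days; tolling adds 5 days: March 18, 1996 + 5 days = March 23, 1996.
March 23, 1996 is Saturday; March 24, 1996 is Sunday; March 25, 1996 is a listed holiday. The next qualifying day is March 26, 1996.
The deadline is March 26, 1996; the filing on March 22, 1996 is on or before that date.

Yes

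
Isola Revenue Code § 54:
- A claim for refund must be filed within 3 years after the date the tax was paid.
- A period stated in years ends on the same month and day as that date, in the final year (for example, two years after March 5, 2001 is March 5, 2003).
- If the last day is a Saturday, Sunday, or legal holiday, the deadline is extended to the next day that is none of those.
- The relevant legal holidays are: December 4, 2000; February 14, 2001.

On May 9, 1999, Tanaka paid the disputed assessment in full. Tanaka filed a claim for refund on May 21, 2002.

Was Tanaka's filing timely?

3 years after May 9, 1999 is May 9, 2002.
May 9, 2002 is a Thursday and not a legal holiday, so no extension applies.
The deadline is May 9, 2002; the filing on May 21, 2002 is after that date.

No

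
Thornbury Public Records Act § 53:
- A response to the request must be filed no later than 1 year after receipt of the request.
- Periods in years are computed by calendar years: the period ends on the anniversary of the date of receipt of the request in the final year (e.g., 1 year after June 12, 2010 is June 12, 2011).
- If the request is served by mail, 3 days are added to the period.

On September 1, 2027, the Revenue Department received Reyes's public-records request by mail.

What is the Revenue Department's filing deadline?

1 year after September 1, 2027 is September 1, 2028.
Service was by mail, adding 3 days: September 1, 2028 + 3 days = September 4, 2028.

September 4, 2028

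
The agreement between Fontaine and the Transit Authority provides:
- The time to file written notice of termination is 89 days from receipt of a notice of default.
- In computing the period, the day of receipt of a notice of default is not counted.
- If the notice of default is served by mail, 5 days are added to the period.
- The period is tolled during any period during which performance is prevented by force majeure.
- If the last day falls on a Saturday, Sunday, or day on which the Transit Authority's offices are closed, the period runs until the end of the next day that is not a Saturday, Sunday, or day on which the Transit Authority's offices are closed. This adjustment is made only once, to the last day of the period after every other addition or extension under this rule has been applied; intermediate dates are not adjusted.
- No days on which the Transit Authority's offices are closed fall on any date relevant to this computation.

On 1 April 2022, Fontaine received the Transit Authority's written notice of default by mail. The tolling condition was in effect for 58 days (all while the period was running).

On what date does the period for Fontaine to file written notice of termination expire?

August 31, 2022

89 days after 1 April 2022 is June 29, 2022.
Service was by mail, adding 5 days: June 29, 2022 + 5 days = July 4, 2022.
Tolling adds 58 days: July 4, 2022 + 58 days = August 31, 2022.
August 31, 2022 is a Wednesday and not a day on which the Transit Authority's offices are closed, so no extension applies.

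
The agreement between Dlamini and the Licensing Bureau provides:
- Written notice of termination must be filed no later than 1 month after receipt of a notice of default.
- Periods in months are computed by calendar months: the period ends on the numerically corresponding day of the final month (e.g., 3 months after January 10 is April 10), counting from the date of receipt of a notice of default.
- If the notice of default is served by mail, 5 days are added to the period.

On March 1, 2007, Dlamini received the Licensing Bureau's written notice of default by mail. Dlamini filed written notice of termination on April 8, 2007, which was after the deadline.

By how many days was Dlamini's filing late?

1 month after March 1, 2007 is April 1, 2007.
Service was by mail, adding 5 days: April 1, 2007 + 5 days = April 6, 2007.
The deadline is April 6, 2007; from April 6, 2007 to April 8, 2007 is 2 days.

2 days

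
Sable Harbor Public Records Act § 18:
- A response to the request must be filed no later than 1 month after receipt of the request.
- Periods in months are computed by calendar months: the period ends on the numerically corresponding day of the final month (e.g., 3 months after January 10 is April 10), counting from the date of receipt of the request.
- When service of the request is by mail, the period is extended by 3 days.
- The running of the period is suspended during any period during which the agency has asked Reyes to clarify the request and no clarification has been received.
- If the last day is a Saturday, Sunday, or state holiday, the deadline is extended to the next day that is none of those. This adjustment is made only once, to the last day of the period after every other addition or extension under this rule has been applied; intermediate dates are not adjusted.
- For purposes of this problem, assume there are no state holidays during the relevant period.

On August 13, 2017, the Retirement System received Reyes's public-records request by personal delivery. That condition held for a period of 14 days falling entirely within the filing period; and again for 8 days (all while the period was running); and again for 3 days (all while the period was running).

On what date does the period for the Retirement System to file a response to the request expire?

1 month after August 13, 2017 is September 13, 2017.
Service was not by mail, so no mail extension applies.
Tolling adds 14 days: September 13, 2017 + 14 days = September 27, 2017.
Tolling adds 8 days: September 27, 2017 + 8 days = October 5, 2017.
Tolling adds 3 days: October 5, 2017 + 3 days = October 8, 2017.
October 8, 2017 is Sunday. The next qualifying day is October 9, 2017.

October 9, 2017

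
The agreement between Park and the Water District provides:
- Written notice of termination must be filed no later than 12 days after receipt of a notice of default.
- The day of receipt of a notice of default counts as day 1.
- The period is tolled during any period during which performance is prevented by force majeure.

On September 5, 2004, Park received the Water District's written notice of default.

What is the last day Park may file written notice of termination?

Counting September 5, 2004 as day 1, day 12 is September 16, 2004.

September 16, 2004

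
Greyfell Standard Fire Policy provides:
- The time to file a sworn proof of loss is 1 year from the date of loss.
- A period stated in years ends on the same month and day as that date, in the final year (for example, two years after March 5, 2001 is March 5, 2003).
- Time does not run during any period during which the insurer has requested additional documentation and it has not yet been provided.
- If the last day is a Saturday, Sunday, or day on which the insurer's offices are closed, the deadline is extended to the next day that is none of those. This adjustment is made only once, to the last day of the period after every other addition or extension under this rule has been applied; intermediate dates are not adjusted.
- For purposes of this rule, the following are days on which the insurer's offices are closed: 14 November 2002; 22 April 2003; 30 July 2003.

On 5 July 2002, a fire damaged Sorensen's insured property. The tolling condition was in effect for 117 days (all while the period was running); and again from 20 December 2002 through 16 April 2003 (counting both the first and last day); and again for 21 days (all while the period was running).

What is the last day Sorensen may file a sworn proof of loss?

1 year after 5 July 2002 is July 5, 2003.
Tolling adds 117 days: July 5, 2003 + 117 days = October 30, 2003.
From December 20, 2002 through April 16, 2003 inclusive is 118 days; tolling adds 118 days: October 30, 2003 + 118 days = February 25, 2004.
Tolling adds 21 days: February 25, 2004 + 21 days = March 17, 2004.
March 17, 2004 is a Wednesday and not a day on which the insurer's offices are closed, so no extension applies.

March 17, 2004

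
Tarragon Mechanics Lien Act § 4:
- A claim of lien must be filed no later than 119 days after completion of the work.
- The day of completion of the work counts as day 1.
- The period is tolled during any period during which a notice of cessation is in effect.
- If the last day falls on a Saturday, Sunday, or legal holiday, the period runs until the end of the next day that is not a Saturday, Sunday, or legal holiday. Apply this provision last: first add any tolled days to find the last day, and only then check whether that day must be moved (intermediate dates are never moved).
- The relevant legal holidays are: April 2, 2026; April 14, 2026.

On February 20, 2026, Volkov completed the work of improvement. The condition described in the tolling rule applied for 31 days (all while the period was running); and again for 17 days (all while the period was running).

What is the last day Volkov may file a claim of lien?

August 5, 2026

Counting February 20, 2026 as day 1, day 119 is June 18, 2026.
Tolling adds 31 days: June 18, 2026 + 31 days = July 19, 2026.
Tolling adds 17 days: July 19, 2026 + 17 days = August 5, 2026.
August 5, 2026 is a Wednesday and not a legal holiday, so no extension applies.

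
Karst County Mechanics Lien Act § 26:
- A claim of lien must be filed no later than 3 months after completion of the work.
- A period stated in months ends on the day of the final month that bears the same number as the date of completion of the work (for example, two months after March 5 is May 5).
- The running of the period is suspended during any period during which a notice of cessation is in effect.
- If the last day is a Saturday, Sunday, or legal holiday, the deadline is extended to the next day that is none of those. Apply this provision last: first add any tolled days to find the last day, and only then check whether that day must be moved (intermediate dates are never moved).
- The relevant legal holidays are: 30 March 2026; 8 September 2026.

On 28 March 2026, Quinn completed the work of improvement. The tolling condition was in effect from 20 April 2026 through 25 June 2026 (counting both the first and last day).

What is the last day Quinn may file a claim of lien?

September 3, 2026

3 months after 28 March 2026 is June 28, 2026.
From April 20, 2026 through June 25, 2026 inclusive is 67 days; tolling adds 67 days: June 28, 2026 + 67 days = September 3, 2026.
September 3, 2026 is a Thursday and not a legal holiday, so no extension applies.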